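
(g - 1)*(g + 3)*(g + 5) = g^3 + 7*g^2 + 7*g - 15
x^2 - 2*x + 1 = (x - 1)^2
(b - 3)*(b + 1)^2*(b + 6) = b^4 + 5*b^3 - 11*b^2 - 33*b - 18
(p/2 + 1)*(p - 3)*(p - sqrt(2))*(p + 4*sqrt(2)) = p^4/2 - p^3/2 + 3*sqrt(2)*p^3/2 - 7*p^2 - 3*sqrt(2)*p^2/2 - 9*sqrt(2)*p + 4*p + 24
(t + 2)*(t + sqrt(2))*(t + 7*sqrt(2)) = t^3 + 2*t^2 + 8*sqrt(2)*t^2 + 14*t + 16*sqrt(2)*t + 28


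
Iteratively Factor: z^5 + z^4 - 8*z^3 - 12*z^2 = (z - 3)*(z^4 + 4*z^3 + 4*z^2) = z*(z - 3)*(z^3 + 4*z^2 + 4*z) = z*(z - 3)*(z + 2)*(z^2 + 2*z) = z^2*(z - 3)*(z + 2)*(z + 2)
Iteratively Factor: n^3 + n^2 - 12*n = (n + 4)*(n^2 - 3*n) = n*(n + 4)*(n - 3)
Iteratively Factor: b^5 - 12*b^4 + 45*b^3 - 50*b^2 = (b)*(b^4 - 12*b^3 + 45*b^2 - 50*b) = b*(b - 5)*(b^3 - 7*b^2 + 10*b) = b*(b - 5)*(b - 2)*(b^2 - 5*b) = b^2*(b - 5)*(b - 2)*(b - 5)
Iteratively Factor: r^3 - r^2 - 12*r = (r - 4)*(r^2 + 3*r) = (r - 4)*(r + 3)*(r)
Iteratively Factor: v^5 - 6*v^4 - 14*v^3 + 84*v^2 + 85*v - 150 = (v - 5)*(v^4 - v^3 - 19*v^2 - 11*v + 30) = (v - 5)*(v - 1)*(v^3 - 19*v - 30) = (v - 5)*(v - 1)*(v + 3)*(v^2 - 3*v - 10) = (v - 5)^2*(v - 1)*(v + 3)*(v + 2)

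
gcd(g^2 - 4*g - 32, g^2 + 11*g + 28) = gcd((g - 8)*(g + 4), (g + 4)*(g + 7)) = g + 4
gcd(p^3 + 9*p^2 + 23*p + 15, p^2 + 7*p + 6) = p + 1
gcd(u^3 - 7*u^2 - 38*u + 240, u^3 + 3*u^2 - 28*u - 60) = u^2 + u - 30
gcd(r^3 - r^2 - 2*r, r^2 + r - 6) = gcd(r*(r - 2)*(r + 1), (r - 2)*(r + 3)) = r - 2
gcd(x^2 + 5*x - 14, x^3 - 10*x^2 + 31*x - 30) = x - 2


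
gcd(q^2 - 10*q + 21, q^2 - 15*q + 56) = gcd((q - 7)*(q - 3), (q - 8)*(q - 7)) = q - 7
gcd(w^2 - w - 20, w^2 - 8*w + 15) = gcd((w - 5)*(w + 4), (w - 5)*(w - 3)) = w - 5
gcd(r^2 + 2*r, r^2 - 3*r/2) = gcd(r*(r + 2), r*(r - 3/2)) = r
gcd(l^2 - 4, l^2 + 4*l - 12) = l - 2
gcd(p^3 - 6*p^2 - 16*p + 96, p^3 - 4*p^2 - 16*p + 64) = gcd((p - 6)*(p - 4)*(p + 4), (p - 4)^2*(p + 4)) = p^2 - 16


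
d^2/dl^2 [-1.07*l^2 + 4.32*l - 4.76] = -2.14000000000000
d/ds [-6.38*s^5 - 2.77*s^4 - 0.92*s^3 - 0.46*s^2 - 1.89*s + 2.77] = -31.9*s^4 - 11.08*s^3 - 2.76*s^2 - 0.92*s - 1.89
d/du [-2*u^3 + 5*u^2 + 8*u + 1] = -6*u^2 + 10*u + 8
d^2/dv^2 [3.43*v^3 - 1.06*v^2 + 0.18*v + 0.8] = 20.58*v - 2.12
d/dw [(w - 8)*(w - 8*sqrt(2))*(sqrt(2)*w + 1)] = 3*sqrt(2)*w^2 - 30*w - 16*sqrt(2)*w - 8*sqrt(2) + 120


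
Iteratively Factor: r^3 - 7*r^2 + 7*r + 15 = (r + 1)*(r^2 - 8*r + 15) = (r - 3)*(r + 1)*(r - 5)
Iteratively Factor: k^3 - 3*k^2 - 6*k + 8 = (k - 1)*(k^2 - 2*k - 8) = (k - 1)*(k + 2)*(k - 4)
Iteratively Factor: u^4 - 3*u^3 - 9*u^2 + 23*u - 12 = (u - 1)*(u^3 - 2*u^2 - 11*u + 12) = (u - 1)*(u + 3)*(u^2 - 5*u + 4) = (u - 4)*(u - 1)*(u + 3)*(u - 1)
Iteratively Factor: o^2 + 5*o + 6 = (o + 2)*(o + 3)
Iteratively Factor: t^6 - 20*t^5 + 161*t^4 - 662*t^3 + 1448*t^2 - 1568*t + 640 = (t - 2)*(t^5 - 18*t^4 + 125*t^3 - 412*t^2 + 624*t - 320) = (t - 4)*(t - 2)*(t^4 - 14*t^3 + 69*t^2 - 136*t + 80) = (t - 4)*(t - 2)*(t - 1)*(t^3 - 13*t^2 + 56*t - 80) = (t - 4)^2*(t - 2)*(t - 1)*(t^2 - 9*t + 20) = (t - 5)*(t - 4)^2*(t - 2)*(t - 1)*(t - 4)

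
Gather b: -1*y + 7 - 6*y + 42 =49 - 7*y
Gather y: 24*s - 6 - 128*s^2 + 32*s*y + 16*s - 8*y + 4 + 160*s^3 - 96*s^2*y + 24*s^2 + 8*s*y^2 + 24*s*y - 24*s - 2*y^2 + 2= 160*s^3 - 104*s^2 + 16*s + y^2*(8*s - 2) + y*(-96*s^2 + 56*s - 8)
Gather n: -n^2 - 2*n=-n^2 - 2*n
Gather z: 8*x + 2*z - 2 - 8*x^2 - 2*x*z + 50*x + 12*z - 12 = -8*x^2 + 58*x + z*(14 - 2*x) - 14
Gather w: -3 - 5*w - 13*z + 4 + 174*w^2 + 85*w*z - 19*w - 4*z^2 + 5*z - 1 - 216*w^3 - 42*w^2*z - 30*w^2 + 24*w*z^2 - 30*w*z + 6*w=-216*w^3 + w^2*(144 - 42*z) + w*(24*z^2 + 55*z - 18) - 4*z^2 - 8*z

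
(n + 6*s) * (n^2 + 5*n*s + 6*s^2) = n^3 + 11*n^2*s + 36*n*s^2 + 36*s^3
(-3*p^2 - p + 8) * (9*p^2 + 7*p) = -27*p^4 - 30*p^3 + 65*p^2 + 56*p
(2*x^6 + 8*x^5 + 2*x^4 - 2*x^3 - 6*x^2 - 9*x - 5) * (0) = 0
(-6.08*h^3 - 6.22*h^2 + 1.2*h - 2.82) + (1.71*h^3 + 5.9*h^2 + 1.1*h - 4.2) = -4.37*h^3 - 0.319999999999999*h^2 + 2.3*h - 7.02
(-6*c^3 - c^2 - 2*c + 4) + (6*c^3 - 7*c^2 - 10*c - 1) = -8*c^2 - 12*c + 3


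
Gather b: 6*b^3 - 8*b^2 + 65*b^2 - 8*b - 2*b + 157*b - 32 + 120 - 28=6*b^3 + 57*b^2 + 147*b + 60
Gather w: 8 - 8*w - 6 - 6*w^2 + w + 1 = -6*w^2 - 7*w + 3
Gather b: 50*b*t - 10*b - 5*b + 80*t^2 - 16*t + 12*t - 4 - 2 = b*(50*t - 15) + 80*t^2 - 4*t - 6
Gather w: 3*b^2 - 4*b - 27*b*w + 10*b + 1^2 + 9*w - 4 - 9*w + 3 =3*b^2 - 27*b*w + 6*b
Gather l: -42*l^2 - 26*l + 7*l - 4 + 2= -42*l^2 - 19*l - 2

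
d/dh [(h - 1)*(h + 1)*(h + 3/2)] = 3*h^2 + 3*h - 1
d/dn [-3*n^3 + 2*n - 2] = 2 - 9*n^2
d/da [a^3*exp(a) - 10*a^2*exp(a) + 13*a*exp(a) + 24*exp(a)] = (a^3 - 7*a^2 - 7*a + 37)*exp(a)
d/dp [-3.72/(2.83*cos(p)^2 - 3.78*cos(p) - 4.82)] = (14.0616 - 21.0552*cos(p))*sin(p)/(-2.83*cos(p)^2 + 3.78*cos(p) + 4.82)^2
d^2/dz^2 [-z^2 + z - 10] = -2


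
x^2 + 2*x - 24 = (x - 4)*(x + 6)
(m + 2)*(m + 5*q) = m^2 + 5*m*q + 2*m + 10*q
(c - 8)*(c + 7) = c^2 - c - 56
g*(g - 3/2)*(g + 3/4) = g^3 - 3*g^2/4 - 9*g/8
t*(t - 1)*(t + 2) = t^3 + t^2 - 2*t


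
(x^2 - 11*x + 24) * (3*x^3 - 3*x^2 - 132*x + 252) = 3*x^5 - 36*x^4 - 27*x^3 + 1632*x^2 - 5940*x + 6048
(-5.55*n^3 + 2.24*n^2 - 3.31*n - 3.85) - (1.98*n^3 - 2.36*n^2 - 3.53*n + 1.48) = -7.53*n^3 + 4.6*n^2 + 0.22*n - 5.33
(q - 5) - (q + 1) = -6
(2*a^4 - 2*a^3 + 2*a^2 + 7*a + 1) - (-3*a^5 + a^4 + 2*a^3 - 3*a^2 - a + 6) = 3*a^5 + a^4 - 4*a^3 + 5*a^2 + 8*a - 5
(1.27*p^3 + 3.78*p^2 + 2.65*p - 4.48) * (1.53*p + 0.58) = 1.9431*p^4 + 6.52*p^3 + 6.2469*p^2 - 5.3174*p - 2.5984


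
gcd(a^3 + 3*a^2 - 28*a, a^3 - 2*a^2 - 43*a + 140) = a^2 + 3*a - 28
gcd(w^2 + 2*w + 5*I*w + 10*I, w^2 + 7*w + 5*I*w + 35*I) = w + 5*I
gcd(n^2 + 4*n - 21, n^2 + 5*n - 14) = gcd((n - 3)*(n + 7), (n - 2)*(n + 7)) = n + 7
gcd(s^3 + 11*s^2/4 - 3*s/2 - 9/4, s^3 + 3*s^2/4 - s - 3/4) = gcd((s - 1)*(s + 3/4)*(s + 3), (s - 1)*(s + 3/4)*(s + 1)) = s^2 - s/4 - 3/4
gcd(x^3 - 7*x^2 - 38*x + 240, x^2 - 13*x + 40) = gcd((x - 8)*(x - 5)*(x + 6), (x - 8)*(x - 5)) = x^2 - 13*x + 40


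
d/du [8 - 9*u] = -9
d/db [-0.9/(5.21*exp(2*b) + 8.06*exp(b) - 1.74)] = (9.378*exp(b) + 7.254)*exp(b)/(5.21*exp(2*b) + 8.06*exp(b) - 1.74)^2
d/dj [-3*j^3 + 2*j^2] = j*(4 - 9*j)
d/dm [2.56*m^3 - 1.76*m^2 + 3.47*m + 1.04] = 7.68*m^2 - 3.52*m + 3.47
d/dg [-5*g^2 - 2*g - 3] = -10*g - 2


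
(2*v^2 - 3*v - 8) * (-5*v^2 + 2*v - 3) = -10*v^4 + 19*v^3 + 28*v^2 - 7*v + 24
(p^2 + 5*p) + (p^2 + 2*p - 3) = 2*p^2 + 7*p - 3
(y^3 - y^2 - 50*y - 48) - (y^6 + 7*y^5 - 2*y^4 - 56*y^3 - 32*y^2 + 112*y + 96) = -y^6 - 7*y^5 + 2*y^4 + 57*y^3 + 31*y^2 - 162*y - 144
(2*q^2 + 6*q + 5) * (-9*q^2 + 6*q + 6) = -18*q^4 - 42*q^3 + 3*q^2 + 66*q + 30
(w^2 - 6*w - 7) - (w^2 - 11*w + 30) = 5*w - 37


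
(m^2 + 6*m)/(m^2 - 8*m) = (m + 6)/(m - 8)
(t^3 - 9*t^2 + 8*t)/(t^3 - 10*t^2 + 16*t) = (t - 1)/(t - 2)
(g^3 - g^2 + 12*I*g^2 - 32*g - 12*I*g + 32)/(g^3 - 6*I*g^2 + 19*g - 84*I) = (g^2 + g*(-1 + 8*I) - 8*I)/(g^2 - 10*I*g - 21)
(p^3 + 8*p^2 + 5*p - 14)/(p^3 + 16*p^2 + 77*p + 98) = (p - 1)/(p + 7)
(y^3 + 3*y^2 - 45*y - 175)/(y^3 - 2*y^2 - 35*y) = (y + 5)/y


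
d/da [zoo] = 0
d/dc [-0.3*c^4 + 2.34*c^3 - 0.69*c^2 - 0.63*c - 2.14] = -1.2*c^3 + 7.02*c^2 - 1.38*c - 0.63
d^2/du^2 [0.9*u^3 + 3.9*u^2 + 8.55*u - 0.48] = 5.4*u + 7.8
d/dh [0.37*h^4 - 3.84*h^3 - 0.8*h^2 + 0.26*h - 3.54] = 1.48*h^3 - 11.52*h^2 - 1.6*h + 0.26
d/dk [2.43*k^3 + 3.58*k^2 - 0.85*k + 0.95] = 7.29*k^2 + 7.16*k - 0.85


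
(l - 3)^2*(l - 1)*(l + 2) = l^4 - 5*l^3 + l^2 + 21*l - 18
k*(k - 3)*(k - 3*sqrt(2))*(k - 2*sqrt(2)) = k^4 - 5*sqrt(2)*k^3 - 3*k^3 + 12*k^2 + 15*sqrt(2)*k^2 - 36*k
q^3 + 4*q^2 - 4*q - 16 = (q - 2)*(q + 2)*(q + 4)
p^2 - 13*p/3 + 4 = (p - 3)*(p - 4/3)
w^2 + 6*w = w*(w + 6)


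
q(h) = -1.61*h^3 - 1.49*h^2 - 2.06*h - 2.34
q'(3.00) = -54.47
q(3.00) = -65.40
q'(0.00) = -2.06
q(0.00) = -2.34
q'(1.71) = -21.28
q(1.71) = -18.27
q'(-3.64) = -55.21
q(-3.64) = 63.06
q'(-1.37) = -7.04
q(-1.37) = 1.83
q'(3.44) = -69.47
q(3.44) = -92.60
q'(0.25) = -3.11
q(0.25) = -2.97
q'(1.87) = -24.52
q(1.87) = -21.93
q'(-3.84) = -61.84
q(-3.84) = 74.76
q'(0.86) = -8.20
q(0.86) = -6.24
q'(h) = -4.83*h^2 - 2.98*h - 2.06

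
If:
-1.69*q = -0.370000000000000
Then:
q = 0.22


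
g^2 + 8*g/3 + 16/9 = (g + 4/3)^2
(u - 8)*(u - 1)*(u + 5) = u^3 - 4*u^2 - 37*u + 40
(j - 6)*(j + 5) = j^2 - j - 30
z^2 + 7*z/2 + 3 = (z + 3/2)*(z + 2)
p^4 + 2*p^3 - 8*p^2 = p^2*(p - 2)*(p + 4)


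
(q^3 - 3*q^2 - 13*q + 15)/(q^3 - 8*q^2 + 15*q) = (q^2 + 2*q - 3)/(q*(q - 3))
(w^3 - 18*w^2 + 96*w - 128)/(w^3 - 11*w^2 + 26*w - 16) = (w - 8)/(w - 1)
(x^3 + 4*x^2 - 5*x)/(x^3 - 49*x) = (x^2 + 4*x - 5)/(x^2 - 49)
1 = 1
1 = 1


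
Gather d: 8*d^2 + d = 8*d^2 + d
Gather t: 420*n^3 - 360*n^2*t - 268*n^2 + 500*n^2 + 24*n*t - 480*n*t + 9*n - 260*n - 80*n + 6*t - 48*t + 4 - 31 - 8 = 420*n^3 + 232*n^2 - 331*n + t*(-360*n^2 - 456*n - 42) - 35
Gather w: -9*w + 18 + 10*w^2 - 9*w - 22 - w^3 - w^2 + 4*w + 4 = -w^3 + 9*w^2 - 14*w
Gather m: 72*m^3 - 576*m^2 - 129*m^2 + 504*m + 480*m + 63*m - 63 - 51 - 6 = 72*m^3 - 705*m^2 + 1047*m - 120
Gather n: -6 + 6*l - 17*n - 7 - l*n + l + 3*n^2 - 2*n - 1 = 7*l + 3*n^2 + n*(-l - 19) - 14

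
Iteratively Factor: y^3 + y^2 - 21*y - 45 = (y - 5)*(y^2 + 6*y + 9) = (y - 5)*(y + 3)*(y + 3)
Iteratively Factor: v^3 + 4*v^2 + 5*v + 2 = (v + 2)*(v^2 + 2*v + 1) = (v + 1)*(v + 2)*(v + 1)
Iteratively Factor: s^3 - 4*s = (s)*(s^2 - 4) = s*(s + 2)*(s - 2)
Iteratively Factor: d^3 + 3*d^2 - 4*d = (d + 4)*(d^2 - d) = d*(d + 4)*(d - 1)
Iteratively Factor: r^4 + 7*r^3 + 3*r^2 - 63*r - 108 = (r + 4)*(r^3 + 3*r^2 - 9*r - 27) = (r + 3)*(r + 4)*(r^2 - 9) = (r - 3)*(r + 3)*(r + 4)*(r + 3)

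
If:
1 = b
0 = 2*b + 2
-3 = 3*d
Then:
No Solution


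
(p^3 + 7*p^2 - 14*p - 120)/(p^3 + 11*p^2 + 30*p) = (p - 4)/p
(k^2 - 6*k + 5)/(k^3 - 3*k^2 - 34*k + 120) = (k - 1)/(k^2 + 2*k - 24)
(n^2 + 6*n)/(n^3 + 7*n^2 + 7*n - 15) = n*(n + 6)/(n^3 + 7*n^2 + 7*n - 15)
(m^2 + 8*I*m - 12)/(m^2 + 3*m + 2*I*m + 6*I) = (m + 6*I)/(m + 3)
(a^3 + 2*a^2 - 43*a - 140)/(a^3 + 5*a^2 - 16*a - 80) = (a - 7)/(a - 4)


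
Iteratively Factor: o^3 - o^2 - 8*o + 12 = (o - 2)*(o^2 + o - 6) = (o - 2)^2*(o + 3)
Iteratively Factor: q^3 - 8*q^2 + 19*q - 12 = (q - 4)*(q^2 - 4*q + 3) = (q - 4)*(q - 1)*(q - 3)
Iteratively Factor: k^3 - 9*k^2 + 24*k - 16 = (k - 4)*(k^2 - 5*k + 4) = (k - 4)*(k - 1)*(k - 4)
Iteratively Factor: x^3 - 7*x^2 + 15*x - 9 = (x - 1)*(x^2 - 6*x + 9) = (x - 3)*(x - 1)*(x - 3)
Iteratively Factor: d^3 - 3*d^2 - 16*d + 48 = (d - 4)*(d^2 + d - 12) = (d - 4)*(d - 3)*(d + 4)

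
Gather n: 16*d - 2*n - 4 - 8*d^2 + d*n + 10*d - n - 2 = -8*d^2 + 26*d + n*(d - 3) - 6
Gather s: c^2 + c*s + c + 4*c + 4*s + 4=c^2 + 5*c + s*(c + 4) + 4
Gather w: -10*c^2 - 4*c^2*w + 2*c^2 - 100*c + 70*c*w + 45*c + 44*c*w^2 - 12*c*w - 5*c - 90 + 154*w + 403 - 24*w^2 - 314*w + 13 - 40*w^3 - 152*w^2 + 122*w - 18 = -8*c^2 - 60*c - 40*w^3 + w^2*(44*c - 176) + w*(-4*c^2 + 58*c - 38) + 308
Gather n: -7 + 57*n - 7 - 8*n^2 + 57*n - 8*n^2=-16*n^2 + 114*n - 14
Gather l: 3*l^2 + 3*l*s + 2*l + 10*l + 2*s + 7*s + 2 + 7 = 3*l^2 + l*(3*s + 12) + 9*s + 9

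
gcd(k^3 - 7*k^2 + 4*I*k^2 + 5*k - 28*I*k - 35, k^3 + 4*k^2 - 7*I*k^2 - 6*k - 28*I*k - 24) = k - I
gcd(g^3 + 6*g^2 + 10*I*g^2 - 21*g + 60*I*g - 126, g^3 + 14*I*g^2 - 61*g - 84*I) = g^2 + 10*I*g - 21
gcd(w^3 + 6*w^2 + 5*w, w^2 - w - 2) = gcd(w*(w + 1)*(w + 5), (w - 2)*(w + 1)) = w + 1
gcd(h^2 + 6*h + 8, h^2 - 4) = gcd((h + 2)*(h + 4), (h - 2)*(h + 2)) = h + 2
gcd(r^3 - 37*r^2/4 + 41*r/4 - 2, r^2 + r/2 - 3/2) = r - 1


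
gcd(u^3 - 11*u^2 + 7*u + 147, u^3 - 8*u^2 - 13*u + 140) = u - 7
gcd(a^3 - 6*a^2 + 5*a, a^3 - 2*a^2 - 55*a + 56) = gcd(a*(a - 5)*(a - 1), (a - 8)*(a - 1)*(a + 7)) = a - 1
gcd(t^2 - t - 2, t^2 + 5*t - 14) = t - 2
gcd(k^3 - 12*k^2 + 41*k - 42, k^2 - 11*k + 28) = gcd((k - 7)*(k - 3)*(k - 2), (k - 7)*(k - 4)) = k - 7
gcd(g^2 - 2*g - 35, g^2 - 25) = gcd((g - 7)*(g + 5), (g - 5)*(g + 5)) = g + 5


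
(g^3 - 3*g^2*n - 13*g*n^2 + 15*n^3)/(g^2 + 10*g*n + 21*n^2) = (g^2 - 6*g*n + 5*n^2)/(g + 7*n)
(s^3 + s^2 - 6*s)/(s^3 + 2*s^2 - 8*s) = (s + 3)/(s + 4)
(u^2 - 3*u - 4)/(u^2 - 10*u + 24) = (u + 1)/(u - 6)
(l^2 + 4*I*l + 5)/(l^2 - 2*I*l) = (l^2 + 4*I*l + 5)/(l*(l - 2*I))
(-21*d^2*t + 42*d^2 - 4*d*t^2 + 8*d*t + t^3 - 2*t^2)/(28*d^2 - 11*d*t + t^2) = (3*d*t - 6*d + t^2 - 2*t)/(-4*d + t)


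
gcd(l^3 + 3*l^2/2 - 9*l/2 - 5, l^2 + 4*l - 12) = l - 2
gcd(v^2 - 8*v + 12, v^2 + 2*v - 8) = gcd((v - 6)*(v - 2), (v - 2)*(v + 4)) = v - 2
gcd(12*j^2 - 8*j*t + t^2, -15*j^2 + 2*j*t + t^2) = 1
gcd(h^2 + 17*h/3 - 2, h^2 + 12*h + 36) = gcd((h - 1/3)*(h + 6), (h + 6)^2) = h + 6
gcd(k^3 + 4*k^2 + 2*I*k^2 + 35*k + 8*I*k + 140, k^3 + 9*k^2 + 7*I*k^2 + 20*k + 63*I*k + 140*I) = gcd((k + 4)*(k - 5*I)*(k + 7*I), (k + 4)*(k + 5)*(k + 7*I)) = k^2 + k*(4 + 7*I) + 28*I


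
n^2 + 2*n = n*(n + 2)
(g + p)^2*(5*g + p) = 5*g^3 + 11*g^2*p + 7*g*p^2 + p^3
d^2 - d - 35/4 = (d - 7/2)*(d + 5/2)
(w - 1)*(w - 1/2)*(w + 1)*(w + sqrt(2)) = w^4 - w^3/2 + sqrt(2)*w^3 - w^2 - sqrt(2)*w^2/2 - sqrt(2)*w + w/2 + sqrt(2)/2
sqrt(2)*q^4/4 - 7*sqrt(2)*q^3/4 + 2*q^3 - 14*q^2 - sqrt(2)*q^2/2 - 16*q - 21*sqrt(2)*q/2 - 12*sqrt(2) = (q/2 + 1/2)*(q - 8)*(q + 3*sqrt(2))*(sqrt(2)*q/2 + 1)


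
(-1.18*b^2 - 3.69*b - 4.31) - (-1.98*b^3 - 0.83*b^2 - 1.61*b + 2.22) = 1.98*b^3 - 0.35*b^2 - 2.08*b - 6.53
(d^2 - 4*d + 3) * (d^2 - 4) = d^4 - 4*d^3 - d^2 + 16*d - 12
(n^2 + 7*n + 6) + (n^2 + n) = 2*n^2 + 8*n + 6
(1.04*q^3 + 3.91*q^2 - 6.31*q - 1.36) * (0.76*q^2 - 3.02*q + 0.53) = 0.7904*q^5 - 0.1692*q^4 - 16.0526*q^3 + 20.0949*q^2 + 0.762900000000001*q - 0.7208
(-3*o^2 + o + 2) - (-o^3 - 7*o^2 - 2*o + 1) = o^3 + 4*o^2 + 3*o + 1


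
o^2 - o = o*(o - 1)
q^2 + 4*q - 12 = (q - 2)*(q + 6)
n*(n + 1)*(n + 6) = n^3 + 7*n^2 + 6*n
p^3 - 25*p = p*(p - 5)*(p + 5)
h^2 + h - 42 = (h - 6)*(h + 7)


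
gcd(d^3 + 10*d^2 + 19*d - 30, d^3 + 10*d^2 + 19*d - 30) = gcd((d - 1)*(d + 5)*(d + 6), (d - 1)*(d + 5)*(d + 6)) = d^3 + 10*d^2 + 19*d - 30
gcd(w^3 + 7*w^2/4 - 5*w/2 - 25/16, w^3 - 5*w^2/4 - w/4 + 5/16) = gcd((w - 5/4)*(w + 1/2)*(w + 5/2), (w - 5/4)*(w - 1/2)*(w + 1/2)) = w^2 - 3*w/4 - 5/8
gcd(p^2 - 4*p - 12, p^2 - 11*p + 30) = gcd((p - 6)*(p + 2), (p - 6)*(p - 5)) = p - 6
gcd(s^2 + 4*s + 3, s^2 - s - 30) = 1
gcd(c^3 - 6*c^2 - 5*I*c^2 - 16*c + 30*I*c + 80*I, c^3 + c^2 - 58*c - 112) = c^2 - 6*c - 16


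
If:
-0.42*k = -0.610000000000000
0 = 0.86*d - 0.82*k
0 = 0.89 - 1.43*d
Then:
No Solution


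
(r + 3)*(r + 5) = r^2 + 8*r + 15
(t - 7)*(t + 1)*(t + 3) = t^3 - 3*t^2 - 25*t - 21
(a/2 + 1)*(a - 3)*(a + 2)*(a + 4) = a^4/2 + 5*a^3/2 - 2*a^2 - 22*a - 24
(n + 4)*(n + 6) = n^2 + 10*n + 24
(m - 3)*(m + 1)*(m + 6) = m^3 + 4*m^2 - 15*m - 18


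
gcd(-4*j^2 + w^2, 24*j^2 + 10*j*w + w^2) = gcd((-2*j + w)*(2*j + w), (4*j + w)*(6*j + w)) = 1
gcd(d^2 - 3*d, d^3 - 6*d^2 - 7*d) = d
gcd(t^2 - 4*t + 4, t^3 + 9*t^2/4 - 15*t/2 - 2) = t - 2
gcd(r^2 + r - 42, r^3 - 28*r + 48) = 1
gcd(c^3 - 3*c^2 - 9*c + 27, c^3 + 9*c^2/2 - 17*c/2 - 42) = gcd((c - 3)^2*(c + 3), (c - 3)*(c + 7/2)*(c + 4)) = c - 3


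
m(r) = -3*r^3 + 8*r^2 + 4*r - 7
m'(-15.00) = -2261.00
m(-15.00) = 11858.00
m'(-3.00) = -125.00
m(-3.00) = 134.00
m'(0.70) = 10.79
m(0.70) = -1.31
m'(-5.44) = -349.38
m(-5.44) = 690.96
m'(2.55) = -13.72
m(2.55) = 5.48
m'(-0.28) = -1.19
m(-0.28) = -7.43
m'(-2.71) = -105.46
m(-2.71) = 100.62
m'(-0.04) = 3.35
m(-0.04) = -7.15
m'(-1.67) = -47.82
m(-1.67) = 22.60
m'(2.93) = -26.38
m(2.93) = -2.06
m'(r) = -9*r^2 + 16*r + 4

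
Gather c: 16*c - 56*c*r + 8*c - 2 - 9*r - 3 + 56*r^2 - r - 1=c*(24 - 56*r) + 56*r^2 - 10*r - 6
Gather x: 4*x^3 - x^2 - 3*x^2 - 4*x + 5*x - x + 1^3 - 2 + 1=4*x^3 - 4*x^2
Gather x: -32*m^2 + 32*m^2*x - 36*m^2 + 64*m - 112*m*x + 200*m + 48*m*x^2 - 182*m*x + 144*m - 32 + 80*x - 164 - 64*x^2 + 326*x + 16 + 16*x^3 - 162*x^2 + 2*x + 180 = -68*m^2 + 408*m + 16*x^3 + x^2*(48*m - 226) + x*(32*m^2 - 294*m + 408)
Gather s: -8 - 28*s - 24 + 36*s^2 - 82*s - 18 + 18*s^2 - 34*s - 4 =54*s^2 - 144*s - 54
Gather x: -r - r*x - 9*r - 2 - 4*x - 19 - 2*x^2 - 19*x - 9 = -10*r - 2*x^2 + x*(-r - 23) - 30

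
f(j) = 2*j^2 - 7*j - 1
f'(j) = 4*j - 7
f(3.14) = -3.26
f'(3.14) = 5.56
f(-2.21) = 24.24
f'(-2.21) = -15.84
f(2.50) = -6.00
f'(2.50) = 3.00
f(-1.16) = 9.81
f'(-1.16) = -11.64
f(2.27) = -6.58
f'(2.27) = 2.08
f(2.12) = -6.85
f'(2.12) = 1.48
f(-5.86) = 108.70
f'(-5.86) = -30.44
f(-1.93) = 19.96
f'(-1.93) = -14.72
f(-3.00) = 38.00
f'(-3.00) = -19.00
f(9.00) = 98.00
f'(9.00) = 29.00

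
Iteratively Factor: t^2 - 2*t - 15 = (t - 5)*(t + 3)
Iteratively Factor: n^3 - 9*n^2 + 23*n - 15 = (n - 1)*(n^2 - 8*n + 15) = (n - 3)*(n - 1)*(n - 5)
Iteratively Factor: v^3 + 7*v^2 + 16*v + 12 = (v + 2)*(v^2 + 5*v + 6) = (v + 2)*(v + 3)*(v + 2)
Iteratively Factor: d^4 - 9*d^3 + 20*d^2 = (d)*(d^3 - 9*d^2 + 20*d) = d*(d - 4)*(d^2 - 5*d) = d*(d - 5)*(d - 4)*(d)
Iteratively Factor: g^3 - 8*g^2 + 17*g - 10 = (g - 1)*(g^2 - 7*g + 10) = (g - 5)*(g - 1)*(g - 2)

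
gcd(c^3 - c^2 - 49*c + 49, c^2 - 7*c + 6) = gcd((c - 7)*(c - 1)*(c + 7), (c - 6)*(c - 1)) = c - 1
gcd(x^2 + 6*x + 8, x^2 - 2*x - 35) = 1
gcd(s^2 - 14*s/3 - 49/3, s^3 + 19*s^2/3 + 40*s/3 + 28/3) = s + 7/3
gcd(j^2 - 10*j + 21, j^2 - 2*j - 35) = j - 7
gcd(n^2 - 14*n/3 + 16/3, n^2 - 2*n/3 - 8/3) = n - 2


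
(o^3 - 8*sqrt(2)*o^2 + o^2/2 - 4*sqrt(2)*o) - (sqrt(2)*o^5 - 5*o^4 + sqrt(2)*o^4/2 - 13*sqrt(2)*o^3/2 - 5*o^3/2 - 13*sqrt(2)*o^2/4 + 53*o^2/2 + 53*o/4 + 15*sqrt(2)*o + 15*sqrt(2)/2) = -sqrt(2)*o^5 - sqrt(2)*o^4/2 + 5*o^4 + 7*o^3/2 + 13*sqrt(2)*o^3/2 - 26*o^2 - 19*sqrt(2)*o^2/4 - 19*sqrt(2)*o - 53*o/4 - 15*sqrt(2)/2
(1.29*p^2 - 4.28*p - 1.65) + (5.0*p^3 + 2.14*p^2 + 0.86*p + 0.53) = 5.0*p^3 + 3.43*p^2 - 3.42*p - 1.12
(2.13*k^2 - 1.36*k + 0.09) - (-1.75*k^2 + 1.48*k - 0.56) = 3.88*k^2 - 2.84*k + 0.65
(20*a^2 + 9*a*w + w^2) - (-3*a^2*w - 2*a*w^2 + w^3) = 3*a^2*w + 20*a^2 + 2*a*w^2 + 9*a*w - w^3 + w^2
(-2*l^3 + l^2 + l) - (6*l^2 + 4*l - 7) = -2*l^3 - 5*l^2 - 3*l + 7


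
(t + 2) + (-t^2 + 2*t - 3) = -t^2 + 3*t - 1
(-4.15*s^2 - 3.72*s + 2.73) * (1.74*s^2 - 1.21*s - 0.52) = -7.221*s^4 - 1.4513*s^3 + 11.4094*s^2 - 1.3689*s - 1.4196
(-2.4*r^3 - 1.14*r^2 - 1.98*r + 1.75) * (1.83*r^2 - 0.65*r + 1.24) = -4.392*r^5 - 0.5262*r^4 - 5.8584*r^3 + 3.0759*r^2 - 3.5927*r + 2.17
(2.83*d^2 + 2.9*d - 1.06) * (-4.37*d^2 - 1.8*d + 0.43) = -12.3671*d^4 - 17.767*d^3 + 0.6291*d^2 + 3.155*d - 0.4558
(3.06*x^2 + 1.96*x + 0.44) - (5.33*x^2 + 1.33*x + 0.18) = -2.27*x^2 + 0.63*x + 0.26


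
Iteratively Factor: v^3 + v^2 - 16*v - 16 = (v - 4)*(v^2 + 5*v + 4) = (v - 4)*(v + 1)*(v + 4)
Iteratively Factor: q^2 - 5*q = (q - 5)*(q)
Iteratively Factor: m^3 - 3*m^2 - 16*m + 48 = (m + 4)*(m^2 - 7*m + 12) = (m - 4)*(m + 4)*(m - 3)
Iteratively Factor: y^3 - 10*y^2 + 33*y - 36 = (y - 3)*(y^2 - 7*y + 12) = (y - 4)*(y - 3)*(y - 3)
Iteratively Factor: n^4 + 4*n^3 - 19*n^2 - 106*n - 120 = (n - 5)*(n^3 + 9*n^2 + 26*n + 24) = (n - 5)*(n + 4)*(n^2 + 5*n + 6) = (n - 5)*(n + 3)*(n + 4)*(n + 2)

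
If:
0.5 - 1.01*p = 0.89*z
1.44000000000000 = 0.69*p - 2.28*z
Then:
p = 0.83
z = -0.38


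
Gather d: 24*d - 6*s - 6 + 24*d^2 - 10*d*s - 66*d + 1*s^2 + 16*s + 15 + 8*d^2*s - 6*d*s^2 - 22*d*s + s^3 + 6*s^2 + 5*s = d^2*(8*s + 24) + d*(-6*s^2 - 32*s - 42) + s^3 + 7*s^2 + 15*s + 9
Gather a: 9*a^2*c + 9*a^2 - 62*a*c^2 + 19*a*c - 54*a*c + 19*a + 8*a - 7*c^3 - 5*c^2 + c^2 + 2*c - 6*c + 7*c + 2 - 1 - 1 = a^2*(9*c + 9) + a*(-62*c^2 - 35*c + 27) - 7*c^3 - 4*c^2 + 3*c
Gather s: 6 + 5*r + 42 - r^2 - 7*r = -r^2 - 2*r + 48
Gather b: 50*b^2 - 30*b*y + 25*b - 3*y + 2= 50*b^2 + b*(25 - 30*y) - 3*y + 2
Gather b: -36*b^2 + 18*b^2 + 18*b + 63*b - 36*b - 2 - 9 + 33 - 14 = -18*b^2 + 45*b + 8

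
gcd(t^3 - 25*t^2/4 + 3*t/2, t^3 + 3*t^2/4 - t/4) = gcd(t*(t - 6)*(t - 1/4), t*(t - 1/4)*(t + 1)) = t^2 - t/4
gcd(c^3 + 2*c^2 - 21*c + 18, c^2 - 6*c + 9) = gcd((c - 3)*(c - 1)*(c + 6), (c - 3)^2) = c - 3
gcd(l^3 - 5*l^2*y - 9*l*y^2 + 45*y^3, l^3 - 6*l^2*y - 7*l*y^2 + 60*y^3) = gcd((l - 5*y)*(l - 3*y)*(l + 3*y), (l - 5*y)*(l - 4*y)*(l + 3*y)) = -l^2 + 2*l*y + 15*y^2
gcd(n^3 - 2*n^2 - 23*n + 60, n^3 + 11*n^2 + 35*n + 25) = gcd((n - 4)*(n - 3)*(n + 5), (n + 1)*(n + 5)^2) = n + 5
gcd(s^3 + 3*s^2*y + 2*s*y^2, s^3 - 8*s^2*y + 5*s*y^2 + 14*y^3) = s + y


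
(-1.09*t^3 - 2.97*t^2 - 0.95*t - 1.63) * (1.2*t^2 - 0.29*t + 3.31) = -1.308*t^5 - 3.2479*t^4 - 3.8866*t^3 - 11.5112*t^2 - 2.6718*t - 5.3953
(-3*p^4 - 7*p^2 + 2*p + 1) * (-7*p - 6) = 21*p^5 + 18*p^4 + 49*p^3 + 28*p^2 - 19*p - 6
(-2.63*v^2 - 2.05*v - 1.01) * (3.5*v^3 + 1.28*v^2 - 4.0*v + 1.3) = -9.205*v^5 - 10.5414*v^4 + 4.361*v^3 + 3.4882*v^2 + 1.375*v - 1.313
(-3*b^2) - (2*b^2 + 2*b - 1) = -5*b^2 - 2*b + 1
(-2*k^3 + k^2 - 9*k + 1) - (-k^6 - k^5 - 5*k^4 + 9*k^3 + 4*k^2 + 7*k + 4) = k^6 + k^5 + 5*k^4 - 11*k^3 - 3*k^2 - 16*k - 3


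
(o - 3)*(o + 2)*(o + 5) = o^3 + 4*o^2 - 11*o - 30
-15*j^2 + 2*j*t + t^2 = (-3*j + t)*(5*j + t)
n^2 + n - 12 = (n - 3)*(n + 4)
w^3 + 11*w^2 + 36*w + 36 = (w + 2)*(w + 3)*(w + 6)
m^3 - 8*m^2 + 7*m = m*(m - 7)*(m - 1)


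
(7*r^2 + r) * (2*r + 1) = 14*r^3 + 9*r^2 + r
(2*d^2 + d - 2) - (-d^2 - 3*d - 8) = 3*d^2 + 4*d + 6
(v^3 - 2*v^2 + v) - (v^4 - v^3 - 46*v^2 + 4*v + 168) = -v^4 + 2*v^3 + 44*v^2 - 3*v - 168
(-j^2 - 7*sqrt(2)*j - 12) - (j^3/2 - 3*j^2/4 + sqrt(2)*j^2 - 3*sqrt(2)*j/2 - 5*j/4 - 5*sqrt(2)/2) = -j^3/2 - sqrt(2)*j^2 - j^2/4 - 11*sqrt(2)*j/2 + 5*j/4 - 12 + 5*sqrt(2)/2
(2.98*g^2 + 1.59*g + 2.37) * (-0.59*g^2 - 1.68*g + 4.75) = -1.7582*g^4 - 5.9445*g^3 + 10.0855*g^2 + 3.5709*g + 11.2575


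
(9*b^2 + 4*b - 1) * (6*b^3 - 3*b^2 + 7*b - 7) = 54*b^5 - 3*b^4 + 45*b^3 - 32*b^2 - 35*b + 7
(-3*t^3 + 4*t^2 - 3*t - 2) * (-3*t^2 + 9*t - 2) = 9*t^5 - 39*t^4 + 51*t^3 - 29*t^2 - 12*t + 4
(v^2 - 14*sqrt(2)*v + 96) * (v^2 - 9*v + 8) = v^4 - 14*sqrt(2)*v^3 - 9*v^3 + 104*v^2 + 126*sqrt(2)*v^2 - 864*v - 112*sqrt(2)*v + 768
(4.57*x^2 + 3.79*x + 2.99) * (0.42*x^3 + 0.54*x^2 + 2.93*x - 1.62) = 1.9194*x^5 + 4.0596*x^4 + 16.6925*x^3 + 5.3159*x^2 + 2.6209*x - 4.8438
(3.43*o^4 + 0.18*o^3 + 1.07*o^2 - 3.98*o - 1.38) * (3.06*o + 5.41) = 10.4958*o^5 + 19.1071*o^4 + 4.248*o^3 - 6.3901*o^2 - 25.7546*o - 7.4658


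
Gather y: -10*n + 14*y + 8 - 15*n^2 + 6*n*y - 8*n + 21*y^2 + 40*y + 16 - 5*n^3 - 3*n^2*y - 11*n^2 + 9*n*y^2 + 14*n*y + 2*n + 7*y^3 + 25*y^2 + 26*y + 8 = -5*n^3 - 26*n^2 - 16*n + 7*y^3 + y^2*(9*n + 46) + y*(-3*n^2 + 20*n + 80) + 32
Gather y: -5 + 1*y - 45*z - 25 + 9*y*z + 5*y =y*(9*z + 6) - 45*z - 30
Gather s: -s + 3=3 - s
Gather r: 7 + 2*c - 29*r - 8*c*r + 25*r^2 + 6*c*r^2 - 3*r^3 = 2*c - 3*r^3 + r^2*(6*c + 25) + r*(-8*c - 29) + 7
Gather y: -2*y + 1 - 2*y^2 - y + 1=-2*y^2 - 3*y + 2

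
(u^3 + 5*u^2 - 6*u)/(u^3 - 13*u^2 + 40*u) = (u^2 + 5*u - 6)/(u^2 - 13*u + 40)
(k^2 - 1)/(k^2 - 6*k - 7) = (k - 1)/(k - 7)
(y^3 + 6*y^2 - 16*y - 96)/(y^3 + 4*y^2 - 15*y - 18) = (y^2 - 16)/(y^2 - 2*y - 3)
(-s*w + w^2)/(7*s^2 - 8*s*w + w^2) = -w/(7*s - w)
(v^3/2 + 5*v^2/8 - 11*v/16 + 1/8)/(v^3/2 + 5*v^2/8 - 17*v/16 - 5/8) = (8*v^2 - 6*v + 1)/(8*v^2 - 6*v - 5)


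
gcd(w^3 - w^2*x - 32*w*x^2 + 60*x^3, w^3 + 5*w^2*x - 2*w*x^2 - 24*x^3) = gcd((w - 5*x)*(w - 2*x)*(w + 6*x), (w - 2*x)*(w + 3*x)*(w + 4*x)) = -w + 2*x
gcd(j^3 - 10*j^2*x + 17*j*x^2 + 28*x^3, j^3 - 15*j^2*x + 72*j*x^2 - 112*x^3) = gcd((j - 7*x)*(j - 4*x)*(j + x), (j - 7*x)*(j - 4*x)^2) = j^2 - 11*j*x + 28*x^2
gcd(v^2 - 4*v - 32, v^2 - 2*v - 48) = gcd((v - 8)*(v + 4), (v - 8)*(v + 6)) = v - 8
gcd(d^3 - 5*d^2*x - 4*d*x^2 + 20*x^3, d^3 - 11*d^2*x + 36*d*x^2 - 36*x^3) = -d + 2*x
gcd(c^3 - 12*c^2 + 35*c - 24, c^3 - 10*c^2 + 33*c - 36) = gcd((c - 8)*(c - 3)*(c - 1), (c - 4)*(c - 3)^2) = c - 3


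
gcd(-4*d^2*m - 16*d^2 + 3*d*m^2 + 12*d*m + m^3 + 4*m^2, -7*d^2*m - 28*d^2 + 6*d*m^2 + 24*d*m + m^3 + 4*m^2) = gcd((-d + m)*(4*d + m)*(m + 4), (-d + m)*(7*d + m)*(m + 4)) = d*m + 4*d - m^2 - 4*m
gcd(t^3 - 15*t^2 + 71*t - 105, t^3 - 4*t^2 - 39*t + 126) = t^2 - 10*t + 21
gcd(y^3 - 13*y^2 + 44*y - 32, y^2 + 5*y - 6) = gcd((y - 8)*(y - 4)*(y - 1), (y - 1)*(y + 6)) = y - 1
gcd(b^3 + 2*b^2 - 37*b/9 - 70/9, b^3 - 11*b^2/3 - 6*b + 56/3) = b^2 + b/3 - 14/3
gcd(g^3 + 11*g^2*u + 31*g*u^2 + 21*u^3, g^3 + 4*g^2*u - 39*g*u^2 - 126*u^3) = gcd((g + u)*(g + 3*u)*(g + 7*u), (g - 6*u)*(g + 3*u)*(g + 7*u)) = g^2 + 10*g*u + 21*u^2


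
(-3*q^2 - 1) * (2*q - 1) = -6*q^3 + 3*q^2 - 2*q + 1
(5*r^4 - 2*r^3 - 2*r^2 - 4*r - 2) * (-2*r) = -10*r^5 + 4*r^4 + 4*r^3 + 8*r^2 + 4*r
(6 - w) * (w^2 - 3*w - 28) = -w^3 + 9*w^2 + 10*w - 168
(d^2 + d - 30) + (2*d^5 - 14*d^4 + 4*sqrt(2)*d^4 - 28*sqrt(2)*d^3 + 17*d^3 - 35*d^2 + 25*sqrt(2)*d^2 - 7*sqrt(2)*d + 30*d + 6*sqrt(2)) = 2*d^5 - 14*d^4 + 4*sqrt(2)*d^4 - 28*sqrt(2)*d^3 + 17*d^3 - 34*d^2 + 25*sqrt(2)*d^2 - 7*sqrt(2)*d + 31*d - 30 + 6*sqrt(2)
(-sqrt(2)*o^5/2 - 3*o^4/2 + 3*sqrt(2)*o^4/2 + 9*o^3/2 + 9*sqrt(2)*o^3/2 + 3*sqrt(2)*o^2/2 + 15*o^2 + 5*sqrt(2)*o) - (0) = -sqrt(2)*o^5/2 - 3*o^4/2 + 3*sqrt(2)*o^4/2 + 9*o^3/2 + 9*sqrt(2)*o^3/2 + 3*sqrt(2)*o^2/2 + 15*o^2 + 5*sqrt(2)*o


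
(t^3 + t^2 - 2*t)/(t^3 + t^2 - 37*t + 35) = t*(t + 2)/(t^2 + 2*t - 35)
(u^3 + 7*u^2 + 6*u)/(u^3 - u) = (u + 6)/(u - 1)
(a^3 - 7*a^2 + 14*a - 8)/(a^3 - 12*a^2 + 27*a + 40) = (a^3 - 7*a^2 + 14*a - 8)/(a^3 - 12*a^2 + 27*a + 40)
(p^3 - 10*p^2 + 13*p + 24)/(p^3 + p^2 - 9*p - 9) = (p - 8)/(p + 3)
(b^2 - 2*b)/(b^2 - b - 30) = b*(2 - b)/(-b^2 + b + 30)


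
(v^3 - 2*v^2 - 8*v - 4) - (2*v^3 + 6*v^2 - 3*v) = -v^3 - 8*v^2 - 5*v - 4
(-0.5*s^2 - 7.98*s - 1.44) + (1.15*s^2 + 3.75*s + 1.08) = 0.65*s^2 - 4.23*s - 0.36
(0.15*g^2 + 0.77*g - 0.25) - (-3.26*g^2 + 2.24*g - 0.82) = 3.41*g^2 - 1.47*g + 0.57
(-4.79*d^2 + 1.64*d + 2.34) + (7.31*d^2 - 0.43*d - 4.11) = 2.52*d^2 + 1.21*d - 1.77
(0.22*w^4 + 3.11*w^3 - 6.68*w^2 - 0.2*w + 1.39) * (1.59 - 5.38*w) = -1.1836*w^5 - 16.382*w^4 + 40.8833*w^3 - 9.5452*w^2 - 7.7962*w + 2.2101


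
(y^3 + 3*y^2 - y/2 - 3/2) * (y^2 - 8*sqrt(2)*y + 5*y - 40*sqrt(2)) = y^5 - 8*sqrt(2)*y^4 + 8*y^4 - 64*sqrt(2)*y^3 + 29*y^3/2 - 116*sqrt(2)*y^2 - 4*y^2 - 15*y/2 + 32*sqrt(2)*y + 60*sqrt(2)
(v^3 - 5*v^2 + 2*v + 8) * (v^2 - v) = v^5 - 6*v^4 + 7*v^3 + 6*v^2 - 8*v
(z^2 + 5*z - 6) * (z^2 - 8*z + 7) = z^4 - 3*z^3 - 39*z^2 + 83*z - 42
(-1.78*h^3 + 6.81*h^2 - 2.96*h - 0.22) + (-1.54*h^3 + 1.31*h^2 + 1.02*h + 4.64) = -3.32*h^3 + 8.12*h^2 - 1.94*h + 4.42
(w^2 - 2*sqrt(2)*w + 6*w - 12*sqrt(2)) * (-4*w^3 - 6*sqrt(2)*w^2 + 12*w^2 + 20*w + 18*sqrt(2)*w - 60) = -4*w^5 - 12*w^4 + 2*sqrt(2)*w^4 + 6*sqrt(2)*w^3 + 116*w^3 - 76*sqrt(2)*w^2 + 132*w^2 - 792*w - 120*sqrt(2)*w + 720*sqrt(2)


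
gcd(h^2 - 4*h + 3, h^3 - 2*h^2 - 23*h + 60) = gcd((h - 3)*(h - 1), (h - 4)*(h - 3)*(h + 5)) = h - 3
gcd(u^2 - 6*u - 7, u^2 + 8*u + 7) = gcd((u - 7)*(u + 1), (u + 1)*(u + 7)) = u + 1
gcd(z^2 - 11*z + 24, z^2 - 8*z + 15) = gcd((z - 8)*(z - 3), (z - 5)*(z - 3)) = z - 3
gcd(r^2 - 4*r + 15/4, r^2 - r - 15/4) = r - 5/2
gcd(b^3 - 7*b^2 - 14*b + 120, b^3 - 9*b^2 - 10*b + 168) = b^2 - 2*b - 24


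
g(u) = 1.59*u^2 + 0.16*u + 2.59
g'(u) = 3.18*u + 0.16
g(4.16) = 30.77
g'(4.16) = 13.39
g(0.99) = 4.31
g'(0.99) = 3.31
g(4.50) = 35.51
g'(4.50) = 14.47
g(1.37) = 5.79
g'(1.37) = 4.52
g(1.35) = 5.70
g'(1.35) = 4.45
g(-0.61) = 3.08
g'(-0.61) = -1.78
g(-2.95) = 15.95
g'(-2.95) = -9.22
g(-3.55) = 22.06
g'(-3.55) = -11.13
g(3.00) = 17.38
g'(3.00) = 9.70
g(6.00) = 60.79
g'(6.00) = 19.24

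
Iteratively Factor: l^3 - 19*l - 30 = (l + 2)*(l^2 - 2*l - 15) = (l - 5)*(l + 2)*(l + 3)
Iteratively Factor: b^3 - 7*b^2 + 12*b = (b - 4)*(b^2 - 3*b) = b*(b - 4)*(b - 3)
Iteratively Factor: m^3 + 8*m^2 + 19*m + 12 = (m + 4)*(m^2 + 4*m + 3) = (m + 3)*(m + 4)*(m + 1)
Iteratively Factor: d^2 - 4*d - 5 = (d + 1)*(d - 5)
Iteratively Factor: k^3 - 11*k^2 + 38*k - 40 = (k - 2)*(k^2 - 9*k + 20) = (k - 5)*(k - 2)*(k - 4)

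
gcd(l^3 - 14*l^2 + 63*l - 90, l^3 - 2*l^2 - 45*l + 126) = l^2 - 9*l + 18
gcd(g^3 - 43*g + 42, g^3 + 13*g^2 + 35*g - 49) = g^2 + 6*g - 7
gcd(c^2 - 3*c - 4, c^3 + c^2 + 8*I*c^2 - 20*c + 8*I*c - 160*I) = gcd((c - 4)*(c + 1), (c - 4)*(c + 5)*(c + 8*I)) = c - 4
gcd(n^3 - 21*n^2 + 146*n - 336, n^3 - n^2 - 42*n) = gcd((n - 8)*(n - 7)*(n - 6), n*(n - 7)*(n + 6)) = n - 7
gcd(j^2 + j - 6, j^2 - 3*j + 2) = j - 2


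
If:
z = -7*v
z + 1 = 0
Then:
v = 1/7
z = -1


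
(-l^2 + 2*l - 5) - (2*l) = -l^2 - 5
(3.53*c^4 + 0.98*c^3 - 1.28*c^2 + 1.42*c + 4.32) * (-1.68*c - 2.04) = -5.9304*c^5 - 8.8476*c^4 + 0.1512*c^3 + 0.2256*c^2 - 10.1544*c - 8.8128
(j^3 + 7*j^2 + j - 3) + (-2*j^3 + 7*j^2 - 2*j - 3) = -j^3 + 14*j^2 - j - 6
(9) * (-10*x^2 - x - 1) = -90*x^2 - 9*x - 9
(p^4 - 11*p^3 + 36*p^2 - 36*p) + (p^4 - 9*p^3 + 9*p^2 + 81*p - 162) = 2*p^4 - 20*p^3 + 45*p^2 + 45*p - 162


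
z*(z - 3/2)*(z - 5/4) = z^3 - 11*z^2/4 + 15*z/8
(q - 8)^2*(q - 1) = q^3 - 17*q^2 + 80*q - 64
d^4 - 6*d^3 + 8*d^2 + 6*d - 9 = (d - 3)^2*(d - 1)*(d + 1)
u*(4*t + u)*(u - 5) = 4*t*u^2 - 20*t*u + u^3 - 5*u^2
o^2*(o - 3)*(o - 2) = o^4 - 5*o^3 + 6*o^2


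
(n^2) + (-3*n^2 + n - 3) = -2*n^2 + n - 3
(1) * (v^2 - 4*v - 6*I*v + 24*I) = v^2 - 4*v - 6*I*v + 24*I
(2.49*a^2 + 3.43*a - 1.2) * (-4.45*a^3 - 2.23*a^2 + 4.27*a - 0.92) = -11.0805*a^5 - 20.8162*a^4 + 8.3234*a^3 + 15.0313*a^2 - 8.2796*a + 1.104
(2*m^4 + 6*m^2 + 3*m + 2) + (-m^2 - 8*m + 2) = 2*m^4 + 5*m^2 - 5*m + 4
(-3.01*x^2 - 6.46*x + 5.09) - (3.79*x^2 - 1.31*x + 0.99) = -6.8*x^2 - 5.15*x + 4.1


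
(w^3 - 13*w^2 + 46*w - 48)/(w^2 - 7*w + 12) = (w^2 - 10*w + 16)/(w - 4)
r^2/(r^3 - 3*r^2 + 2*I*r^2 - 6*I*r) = r/(r^2 + r*(-3 + 2*I) - 6*I)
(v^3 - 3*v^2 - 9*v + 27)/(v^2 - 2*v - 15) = (v^2 - 6*v + 9)/(v - 5)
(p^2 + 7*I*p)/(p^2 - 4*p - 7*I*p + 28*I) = p*(p + 7*I)/(p^2 - 4*p - 7*I*p + 28*I)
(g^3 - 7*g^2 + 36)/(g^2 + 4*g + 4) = (g^2 - 9*g + 18)/(g + 2)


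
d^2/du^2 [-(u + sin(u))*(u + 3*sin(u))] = 4*u*sin(u) + 12*sin(u)^2 - 8*cos(u) - 8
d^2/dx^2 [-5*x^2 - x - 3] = -10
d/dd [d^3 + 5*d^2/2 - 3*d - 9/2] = 3*d^2 + 5*d - 3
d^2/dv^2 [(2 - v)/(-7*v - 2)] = -224/(7*v + 2)^3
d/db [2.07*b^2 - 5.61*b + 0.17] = 4.14*b - 5.61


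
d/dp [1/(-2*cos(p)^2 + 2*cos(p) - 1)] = 2*(sin(p) - sin(2*p))/(2*cos(p) - cos(2*p) - 2)^2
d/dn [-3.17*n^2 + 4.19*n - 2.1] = 4.19 - 6.34*n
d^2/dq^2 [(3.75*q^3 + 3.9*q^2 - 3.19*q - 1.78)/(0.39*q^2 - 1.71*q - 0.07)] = (-1.77635683940025e-15*q^4 + 26.366922*q^3 + 1.707642*q^2 + 6.71022*q - 9.705078)/(0.059319*q^6 - 0.780273*q^5 + 3.389256*q^4 - 4.720113*q^3 - 0.608328*q^2 - 0.025137*q - 0.000343)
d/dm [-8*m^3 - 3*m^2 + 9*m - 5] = -24*m^2 - 6*m + 9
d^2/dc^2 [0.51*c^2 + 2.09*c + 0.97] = 1.02000000000000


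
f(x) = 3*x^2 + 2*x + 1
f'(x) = 6*x + 2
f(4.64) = 74.87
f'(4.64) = 29.84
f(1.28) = 8.48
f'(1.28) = 9.68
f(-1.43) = 4.27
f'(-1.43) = -6.58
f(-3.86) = 37.98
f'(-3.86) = -21.16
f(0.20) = 1.52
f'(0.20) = 3.20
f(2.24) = 20.53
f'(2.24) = 15.44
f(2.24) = 20.53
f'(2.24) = 15.44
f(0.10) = 1.23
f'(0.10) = 2.60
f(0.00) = 1.00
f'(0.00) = 2.00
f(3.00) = 34.00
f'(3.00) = 20.00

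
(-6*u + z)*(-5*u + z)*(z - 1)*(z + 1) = 30*u^2*z^2 - 30*u^2 - 11*u*z^3 + 11*u*z + z^4 - z^2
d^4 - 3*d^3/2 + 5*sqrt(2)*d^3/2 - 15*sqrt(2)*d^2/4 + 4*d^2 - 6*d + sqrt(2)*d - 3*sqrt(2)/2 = (d - 3/2)*(d + sqrt(2)/2)*(d + sqrt(2))^2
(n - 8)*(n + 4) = n^2 - 4*n - 32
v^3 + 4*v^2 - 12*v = v*(v - 2)*(v + 6)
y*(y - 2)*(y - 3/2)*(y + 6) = y^4 + 5*y^3/2 - 18*y^2 + 18*y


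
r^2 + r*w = r*(r + w)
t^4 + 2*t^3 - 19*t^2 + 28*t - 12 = (t - 2)*(t - 1)^2*(t + 6)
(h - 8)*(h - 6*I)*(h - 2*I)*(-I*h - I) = -I*h^4 - 8*h^3 + 7*I*h^3 + 56*h^2 + 20*I*h^2 + 64*h - 84*I*h - 96*I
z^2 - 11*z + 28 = (z - 7)*(z - 4)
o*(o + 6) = o^2 + 6*o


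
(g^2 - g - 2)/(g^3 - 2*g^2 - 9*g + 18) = (g + 1)/(g^2 - 9)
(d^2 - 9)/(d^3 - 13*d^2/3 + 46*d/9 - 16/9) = 9*(d^2 - 9)/(9*d^3 - 39*d^2 + 46*d - 16)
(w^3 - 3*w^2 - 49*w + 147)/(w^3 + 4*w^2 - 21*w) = (w - 7)/w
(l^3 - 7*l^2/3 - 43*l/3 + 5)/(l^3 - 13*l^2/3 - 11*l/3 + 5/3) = (l + 3)/(l + 1)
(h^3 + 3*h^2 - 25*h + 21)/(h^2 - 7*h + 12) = (h^2 + 6*h - 7)/(h - 4)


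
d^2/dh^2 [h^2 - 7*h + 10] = 2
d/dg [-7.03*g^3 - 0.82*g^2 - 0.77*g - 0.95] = -21.09*g^2 - 1.64*g - 0.77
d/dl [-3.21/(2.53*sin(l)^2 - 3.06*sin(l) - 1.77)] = (16.2426*sin(l) - 9.8226)*cos(l)/(-2.53*sin(l)^2 + 3.06*sin(l) + 1.77)^2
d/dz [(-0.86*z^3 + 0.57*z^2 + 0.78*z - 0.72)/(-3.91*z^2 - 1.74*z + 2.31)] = (3.3626*z^4 + 2.9928*z^3 - 3.9018*z^2 - 2.997*z + 0.549)/(15.2881*z^4 + 13.6068*z^3 - 15.0366*z^2 - 8.0388*z + 5.3361)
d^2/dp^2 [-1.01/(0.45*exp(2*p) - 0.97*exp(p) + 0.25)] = (-1.01*(0.9*exp(p) - 0.97)*(1.8*exp(p) - 1.94)*exp(p) + (1.818*exp(p) - 0.9797)*(0.45*exp(2*p) - 0.97*exp(p) + 0.25))*exp(p)/(0.45*exp(2*p) - 0.97*exp(p) + 0.25)^3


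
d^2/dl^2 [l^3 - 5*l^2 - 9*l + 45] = 6*l - 10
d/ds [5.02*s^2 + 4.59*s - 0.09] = 10.04*s + 4.59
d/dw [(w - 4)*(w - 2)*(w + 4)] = 3*w^2 - 4*w - 16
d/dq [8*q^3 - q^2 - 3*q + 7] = 24*q^2 - 2*q - 3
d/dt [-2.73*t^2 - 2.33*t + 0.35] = -5.46*t - 2.33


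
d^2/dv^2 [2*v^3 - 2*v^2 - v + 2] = 12*v - 4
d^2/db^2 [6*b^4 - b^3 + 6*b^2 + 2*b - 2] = 72*b^2 - 6*b + 12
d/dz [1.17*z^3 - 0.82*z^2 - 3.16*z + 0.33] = 3.51*z^2 - 1.64*z - 3.16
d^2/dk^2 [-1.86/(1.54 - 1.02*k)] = 3.870288/(1.02*k - 1.54)^3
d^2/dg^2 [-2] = 0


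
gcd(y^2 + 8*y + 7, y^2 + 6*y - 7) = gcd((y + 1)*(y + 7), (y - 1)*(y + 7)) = y + 7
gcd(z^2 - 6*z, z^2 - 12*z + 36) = z - 6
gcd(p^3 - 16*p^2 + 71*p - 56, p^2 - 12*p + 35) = p - 7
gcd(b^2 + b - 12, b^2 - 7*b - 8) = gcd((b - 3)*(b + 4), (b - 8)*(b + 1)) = 1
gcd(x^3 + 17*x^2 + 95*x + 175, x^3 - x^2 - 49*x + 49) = x + 7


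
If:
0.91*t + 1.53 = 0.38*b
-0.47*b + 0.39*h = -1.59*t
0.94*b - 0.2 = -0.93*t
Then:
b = 1.33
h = 6.19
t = -1.13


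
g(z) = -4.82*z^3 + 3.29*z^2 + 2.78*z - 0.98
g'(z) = -14.46*z^2 + 6.58*z + 2.78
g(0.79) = 0.89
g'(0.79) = -1.05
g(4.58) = -382.30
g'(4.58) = -270.40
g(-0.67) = 0.08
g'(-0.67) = -8.12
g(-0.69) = 0.25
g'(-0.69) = -8.64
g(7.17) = -1588.57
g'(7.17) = -693.41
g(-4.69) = 555.59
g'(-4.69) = -346.14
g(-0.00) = -0.98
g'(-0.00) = 2.78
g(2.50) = -48.78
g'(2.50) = -71.14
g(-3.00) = 150.43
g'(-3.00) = -147.10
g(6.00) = -906.98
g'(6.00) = -478.30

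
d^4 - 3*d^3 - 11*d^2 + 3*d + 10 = (d - 5)*(d - 1)*(d + 1)*(d + 2)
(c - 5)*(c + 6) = c^2 + c - 30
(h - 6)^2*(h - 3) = h^3 - 15*h^2 + 72*h - 108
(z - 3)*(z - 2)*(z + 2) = z^3 - 3*z^2 - 4*z + 12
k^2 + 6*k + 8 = (k + 2)*(k + 4)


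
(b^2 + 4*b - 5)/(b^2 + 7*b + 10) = (b - 1)/(b + 2)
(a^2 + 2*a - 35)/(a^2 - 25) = (a + 7)/(a + 5)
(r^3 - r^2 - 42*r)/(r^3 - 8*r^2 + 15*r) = (r^2 - r - 42)/(r^2 - 8*r + 15)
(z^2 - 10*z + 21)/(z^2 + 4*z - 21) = (z - 7)/(z + 7)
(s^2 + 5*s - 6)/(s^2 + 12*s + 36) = (s - 1)/(s + 6)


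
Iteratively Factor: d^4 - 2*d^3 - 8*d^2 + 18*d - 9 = (d - 1)*(d^3 - d^2 - 9*d + 9) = (d - 3)*(d - 1)*(d^2 + 2*d - 3) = (d - 3)*(d - 1)*(d + 3)*(d - 1)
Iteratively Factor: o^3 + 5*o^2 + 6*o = (o + 2)*(o^2 + 3*o) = (o + 2)*(o + 3)*(o)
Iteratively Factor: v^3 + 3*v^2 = (v)*(v^2 + 3*v) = v^2*(v + 3)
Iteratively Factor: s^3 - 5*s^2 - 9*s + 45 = (s - 5)*(s^2 - 9) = (s - 5)*(s - 3)*(s + 3)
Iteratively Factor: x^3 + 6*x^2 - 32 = (x + 4)*(x^2 + 2*x - 8) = (x + 4)^2*(x - 2)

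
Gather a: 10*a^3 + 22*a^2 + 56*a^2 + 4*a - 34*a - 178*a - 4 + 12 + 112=10*a^3 + 78*a^2 - 208*a + 120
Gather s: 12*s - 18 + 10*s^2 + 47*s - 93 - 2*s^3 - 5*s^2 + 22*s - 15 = -2*s^3 + 5*s^2 + 81*s - 126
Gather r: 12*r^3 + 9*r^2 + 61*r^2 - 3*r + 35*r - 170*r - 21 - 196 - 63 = 12*r^3 + 70*r^2 - 138*r - 280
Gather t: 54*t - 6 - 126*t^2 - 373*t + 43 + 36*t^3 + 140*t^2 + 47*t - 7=36*t^3 + 14*t^2 - 272*t + 30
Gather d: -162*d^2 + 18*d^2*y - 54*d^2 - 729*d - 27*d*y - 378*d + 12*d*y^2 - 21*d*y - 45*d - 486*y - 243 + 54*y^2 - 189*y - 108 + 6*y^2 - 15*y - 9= d^2*(18*y - 216) + d*(12*y^2 - 48*y - 1152) + 60*y^2 - 690*y - 360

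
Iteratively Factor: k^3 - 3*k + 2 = (k - 1)*(k^2 + k - 2) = (k - 1)*(k + 2)*(k - 1)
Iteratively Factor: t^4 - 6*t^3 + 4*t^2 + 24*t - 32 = (t + 2)*(t^3 - 8*t^2 + 20*t - 16) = (t - 2)*(t + 2)*(t^2 - 6*t + 8) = (t - 2)^2*(t + 2)*(t - 4)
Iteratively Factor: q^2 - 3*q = (q - 3)*(q)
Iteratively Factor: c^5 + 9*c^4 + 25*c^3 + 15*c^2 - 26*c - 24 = (c - 1)*(c^4 + 10*c^3 + 35*c^2 + 50*c + 24) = (c - 1)*(c + 2)*(c^3 + 8*c^2 + 19*c + 12) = (c - 1)*(c + 1)*(c + 2)*(c^2 + 7*c + 12) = (c - 1)*(c + 1)*(c + 2)*(c + 4)*(c + 3)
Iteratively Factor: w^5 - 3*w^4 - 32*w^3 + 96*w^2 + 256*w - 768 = (w - 4)*(w^4 + w^3 - 28*w^2 - 16*w + 192) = (w - 4)*(w + 4)*(w^3 - 3*w^2 - 16*w + 48) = (w - 4)*(w + 4)^2*(w^2 - 7*w + 12) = (w - 4)*(w - 3)*(w + 4)^2*(w - 4)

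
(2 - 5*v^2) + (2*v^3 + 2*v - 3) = 2*v^3 - 5*v^2 + 2*v - 1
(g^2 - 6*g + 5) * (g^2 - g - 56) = g^4 - 7*g^3 - 45*g^2 + 331*g - 280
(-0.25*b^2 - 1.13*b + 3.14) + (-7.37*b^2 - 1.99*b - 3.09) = -7.62*b^2 - 3.12*b + 0.0500000000000003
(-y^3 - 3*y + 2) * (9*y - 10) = -9*y^4 + 10*y^3 - 27*y^2 + 48*y - 20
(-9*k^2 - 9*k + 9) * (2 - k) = 9*k^3 - 9*k^2 - 27*k + 18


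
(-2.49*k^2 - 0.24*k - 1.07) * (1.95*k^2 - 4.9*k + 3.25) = -4.8555*k^4 + 11.733*k^3 - 9.003*k^2 + 4.463*k - 3.4775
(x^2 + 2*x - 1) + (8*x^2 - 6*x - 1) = 9*x^2 - 4*x - 2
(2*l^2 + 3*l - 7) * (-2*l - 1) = -4*l^3 - 8*l^2 + 11*l + 7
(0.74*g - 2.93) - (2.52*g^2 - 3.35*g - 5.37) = -2.52*g^2 + 4.09*g + 2.44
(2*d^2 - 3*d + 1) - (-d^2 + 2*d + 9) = 3*d^2 - 5*d - 8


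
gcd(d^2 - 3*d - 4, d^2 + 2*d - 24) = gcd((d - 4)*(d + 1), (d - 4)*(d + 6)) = d - 4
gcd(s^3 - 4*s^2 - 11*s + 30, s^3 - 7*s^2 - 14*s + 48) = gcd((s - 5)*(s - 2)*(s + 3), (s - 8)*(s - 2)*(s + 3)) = s^2 + s - 6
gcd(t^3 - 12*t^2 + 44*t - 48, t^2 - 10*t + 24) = t^2 - 10*t + 24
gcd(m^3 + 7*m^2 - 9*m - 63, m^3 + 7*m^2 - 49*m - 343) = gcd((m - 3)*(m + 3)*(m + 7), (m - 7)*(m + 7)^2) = m + 7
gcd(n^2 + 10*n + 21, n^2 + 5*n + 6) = n + 3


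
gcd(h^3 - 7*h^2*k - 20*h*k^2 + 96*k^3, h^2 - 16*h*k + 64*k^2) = h - 8*k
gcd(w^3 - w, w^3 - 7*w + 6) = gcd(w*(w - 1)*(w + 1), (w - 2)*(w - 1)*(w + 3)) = w - 1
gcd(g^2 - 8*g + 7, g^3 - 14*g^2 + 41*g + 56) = g - 7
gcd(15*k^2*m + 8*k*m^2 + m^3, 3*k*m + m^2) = 3*k*m + m^2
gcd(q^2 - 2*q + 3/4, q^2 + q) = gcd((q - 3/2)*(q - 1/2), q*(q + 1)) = 1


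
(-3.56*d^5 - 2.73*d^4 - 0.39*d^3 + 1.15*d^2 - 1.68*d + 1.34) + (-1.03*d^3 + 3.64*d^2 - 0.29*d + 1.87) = -3.56*d^5 - 2.73*d^4 - 1.42*d^3 + 4.79*d^2 - 1.97*d + 3.21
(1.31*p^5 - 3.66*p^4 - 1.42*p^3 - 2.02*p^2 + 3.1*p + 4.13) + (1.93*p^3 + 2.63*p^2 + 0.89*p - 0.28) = 1.31*p^5 - 3.66*p^4 + 0.51*p^3 + 0.61*p^2 + 3.99*p + 3.85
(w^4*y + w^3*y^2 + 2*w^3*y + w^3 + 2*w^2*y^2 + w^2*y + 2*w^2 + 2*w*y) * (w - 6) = w^5*y + w^4*y^2 - 4*w^4*y + w^4 - 4*w^3*y^2 - 11*w^3*y - 4*w^3 - 12*w^2*y^2 - 4*w^2*y - 12*w^2 - 12*w*y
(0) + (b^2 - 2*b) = b^2 - 2*b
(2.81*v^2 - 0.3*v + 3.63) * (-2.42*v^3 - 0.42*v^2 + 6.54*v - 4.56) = -6.8002*v^5 - 0.4542*v^4 + 9.7188*v^3 - 16.3002*v^2 + 25.1082*v - 16.5528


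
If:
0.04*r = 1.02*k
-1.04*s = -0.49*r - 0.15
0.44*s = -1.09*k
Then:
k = -0.01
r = -0.25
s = 0.02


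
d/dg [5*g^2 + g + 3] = 10*g + 1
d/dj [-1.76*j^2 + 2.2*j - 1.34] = 2.2 - 3.52*j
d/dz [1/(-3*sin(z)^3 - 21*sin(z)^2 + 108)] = (3*sin(z) + 14)*sin(z)*cos(z)/(3*(sin(z)^3 + 7*sin(z)^2 - 36)^2)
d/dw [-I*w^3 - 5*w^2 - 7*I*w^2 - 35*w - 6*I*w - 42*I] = -3*I*w^2 - 2*w*(5 + 7*I) - 35 - 6*I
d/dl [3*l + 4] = 3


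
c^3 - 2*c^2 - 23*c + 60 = (c - 4)*(c - 3)*(c + 5)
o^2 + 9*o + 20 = (o + 4)*(o + 5)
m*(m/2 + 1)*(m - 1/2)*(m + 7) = m^4/2 + 17*m^3/4 + 19*m^2/4 - 7*m/2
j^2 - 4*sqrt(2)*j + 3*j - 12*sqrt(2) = (j + 3)*(j - 4*sqrt(2))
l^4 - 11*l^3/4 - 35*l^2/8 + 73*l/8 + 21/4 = (l - 3)*(l - 2)*(l + 1/2)*(l + 7/4)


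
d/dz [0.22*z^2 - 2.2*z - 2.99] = 0.44*z - 2.2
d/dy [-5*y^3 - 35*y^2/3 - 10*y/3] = -15*y^2 - 70*y/3 - 10/3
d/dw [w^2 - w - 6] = 2*w - 1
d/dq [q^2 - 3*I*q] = 2*q - 3*I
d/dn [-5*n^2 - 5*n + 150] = -10*n - 5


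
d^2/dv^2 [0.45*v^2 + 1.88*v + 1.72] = 0.900000000000000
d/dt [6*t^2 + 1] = 12*t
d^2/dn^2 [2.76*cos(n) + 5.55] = -2.76*cos(n)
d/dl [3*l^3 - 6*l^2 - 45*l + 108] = 9*l^2 - 12*l - 45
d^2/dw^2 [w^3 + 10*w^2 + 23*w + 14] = 6*w + 20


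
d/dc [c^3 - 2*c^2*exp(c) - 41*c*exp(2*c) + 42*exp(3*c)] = -2*c^2*exp(c) + 3*c^2 - 82*c*exp(2*c) - 4*c*exp(c) + 126*exp(3*c) - 41*exp(2*c)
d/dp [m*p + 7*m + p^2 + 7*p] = m + 2*p + 7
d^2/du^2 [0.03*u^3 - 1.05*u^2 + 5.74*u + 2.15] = 0.18*u - 2.1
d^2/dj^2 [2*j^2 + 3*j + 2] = 4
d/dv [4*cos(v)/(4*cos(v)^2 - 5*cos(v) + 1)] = 4*(4*cos(v)^2 - 1)*sin(v)/((cos(v) - 1)^2*(4*cos(v) - 1)^2)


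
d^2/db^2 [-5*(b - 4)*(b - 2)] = -10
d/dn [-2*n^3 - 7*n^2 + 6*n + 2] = -6*n^2 - 14*n + 6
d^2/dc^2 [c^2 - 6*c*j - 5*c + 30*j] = 2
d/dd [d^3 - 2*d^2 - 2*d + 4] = 3*d^2 - 4*d - 2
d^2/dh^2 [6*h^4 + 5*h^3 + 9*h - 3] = 6*h*(12*h + 5)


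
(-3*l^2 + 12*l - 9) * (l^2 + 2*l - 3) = -3*l^4 + 6*l^3 + 24*l^2 - 54*l + 27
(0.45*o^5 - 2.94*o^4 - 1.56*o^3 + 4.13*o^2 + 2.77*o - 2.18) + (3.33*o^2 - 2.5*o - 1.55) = 0.45*o^5 - 2.94*o^4 - 1.56*o^3 + 7.46*o^2 + 0.27*o - 3.73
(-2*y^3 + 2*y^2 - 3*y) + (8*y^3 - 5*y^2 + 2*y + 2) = 6*y^3 - 3*y^2 - y + 2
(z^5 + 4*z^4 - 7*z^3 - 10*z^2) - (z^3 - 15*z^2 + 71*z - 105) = z^5 + 4*z^4 - 8*z^3 + 5*z^2 - 71*z + 105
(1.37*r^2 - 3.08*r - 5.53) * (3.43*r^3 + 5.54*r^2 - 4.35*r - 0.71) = 4.6991*r^5 - 2.9746*r^4 - 41.9906*r^3 - 18.2109*r^2 + 26.2423*r + 3.9263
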